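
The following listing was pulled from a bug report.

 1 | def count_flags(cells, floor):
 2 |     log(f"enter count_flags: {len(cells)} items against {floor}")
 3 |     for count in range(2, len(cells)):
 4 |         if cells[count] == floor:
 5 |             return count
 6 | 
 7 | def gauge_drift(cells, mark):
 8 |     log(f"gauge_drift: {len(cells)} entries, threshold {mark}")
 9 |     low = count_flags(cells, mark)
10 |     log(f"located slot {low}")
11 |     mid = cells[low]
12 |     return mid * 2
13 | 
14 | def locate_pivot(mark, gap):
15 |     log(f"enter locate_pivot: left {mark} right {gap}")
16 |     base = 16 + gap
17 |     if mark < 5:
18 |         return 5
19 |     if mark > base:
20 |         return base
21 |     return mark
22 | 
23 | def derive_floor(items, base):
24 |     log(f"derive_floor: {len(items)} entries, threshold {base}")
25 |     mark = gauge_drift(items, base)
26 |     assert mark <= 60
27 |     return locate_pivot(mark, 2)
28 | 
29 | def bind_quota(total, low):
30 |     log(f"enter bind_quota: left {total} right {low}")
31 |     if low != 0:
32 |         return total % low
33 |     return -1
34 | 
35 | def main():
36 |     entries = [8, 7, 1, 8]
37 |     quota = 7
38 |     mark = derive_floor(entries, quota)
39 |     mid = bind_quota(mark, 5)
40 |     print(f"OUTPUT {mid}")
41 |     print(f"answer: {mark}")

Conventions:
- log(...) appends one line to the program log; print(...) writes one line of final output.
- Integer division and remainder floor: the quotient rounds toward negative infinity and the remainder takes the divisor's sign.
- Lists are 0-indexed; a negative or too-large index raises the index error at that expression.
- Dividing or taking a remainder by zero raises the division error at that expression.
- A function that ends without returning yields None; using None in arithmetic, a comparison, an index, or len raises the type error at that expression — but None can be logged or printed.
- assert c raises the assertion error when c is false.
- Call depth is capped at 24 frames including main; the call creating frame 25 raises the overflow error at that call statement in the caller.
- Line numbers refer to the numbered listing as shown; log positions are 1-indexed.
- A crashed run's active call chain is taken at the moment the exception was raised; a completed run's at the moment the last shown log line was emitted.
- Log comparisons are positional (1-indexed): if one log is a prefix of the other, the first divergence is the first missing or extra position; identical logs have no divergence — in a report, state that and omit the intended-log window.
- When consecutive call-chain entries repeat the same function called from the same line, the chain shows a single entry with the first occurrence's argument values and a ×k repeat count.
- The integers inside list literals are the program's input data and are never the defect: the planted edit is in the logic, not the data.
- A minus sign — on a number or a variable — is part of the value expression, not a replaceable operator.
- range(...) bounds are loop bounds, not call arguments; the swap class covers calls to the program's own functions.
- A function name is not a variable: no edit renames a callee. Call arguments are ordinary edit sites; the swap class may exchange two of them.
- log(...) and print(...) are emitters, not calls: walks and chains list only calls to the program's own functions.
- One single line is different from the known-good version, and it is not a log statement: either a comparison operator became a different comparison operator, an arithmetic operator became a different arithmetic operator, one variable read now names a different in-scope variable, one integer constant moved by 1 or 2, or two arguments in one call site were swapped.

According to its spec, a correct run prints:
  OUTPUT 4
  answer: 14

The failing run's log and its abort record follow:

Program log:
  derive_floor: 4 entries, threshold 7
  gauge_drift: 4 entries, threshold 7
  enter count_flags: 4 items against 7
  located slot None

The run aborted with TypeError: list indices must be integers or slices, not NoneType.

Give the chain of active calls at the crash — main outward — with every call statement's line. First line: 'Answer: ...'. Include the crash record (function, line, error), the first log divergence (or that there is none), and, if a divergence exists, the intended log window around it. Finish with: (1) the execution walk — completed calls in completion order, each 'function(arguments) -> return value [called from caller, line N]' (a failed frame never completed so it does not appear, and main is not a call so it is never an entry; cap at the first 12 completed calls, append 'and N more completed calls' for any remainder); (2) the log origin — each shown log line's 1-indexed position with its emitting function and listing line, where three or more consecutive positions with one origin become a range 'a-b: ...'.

Answer: main -> derive_floor (called at line 38) -> gauge_drift (called at line 25).
Key observation: Everything matches until log position 4, which reads 'located slot None' in place of 'located slot 1'.
Crash: gauge_drift, line 11, TypeError.
First divergence: position 4 — shown 'located slot None', intended 'located slot 1'.
Intended log window:
  2: gauge_drift: 4 entries, threshold 7
  3: enter count_flags: 4 items against 7
  4: located slot 1
  5: enter locate_pivot: left 14 right 2
Execution walk:
  count_flags([8, 7, 1, 8], 7) -> None  [called from gauge_drift, line 9]
Origin of each log line:
  1: emitted by derive_floor (line 24)
  2: emitted by gauge_drift (line 8)
  3: emitted by count_flags (line 2)
  4: emitted by gauge_drift (line 10)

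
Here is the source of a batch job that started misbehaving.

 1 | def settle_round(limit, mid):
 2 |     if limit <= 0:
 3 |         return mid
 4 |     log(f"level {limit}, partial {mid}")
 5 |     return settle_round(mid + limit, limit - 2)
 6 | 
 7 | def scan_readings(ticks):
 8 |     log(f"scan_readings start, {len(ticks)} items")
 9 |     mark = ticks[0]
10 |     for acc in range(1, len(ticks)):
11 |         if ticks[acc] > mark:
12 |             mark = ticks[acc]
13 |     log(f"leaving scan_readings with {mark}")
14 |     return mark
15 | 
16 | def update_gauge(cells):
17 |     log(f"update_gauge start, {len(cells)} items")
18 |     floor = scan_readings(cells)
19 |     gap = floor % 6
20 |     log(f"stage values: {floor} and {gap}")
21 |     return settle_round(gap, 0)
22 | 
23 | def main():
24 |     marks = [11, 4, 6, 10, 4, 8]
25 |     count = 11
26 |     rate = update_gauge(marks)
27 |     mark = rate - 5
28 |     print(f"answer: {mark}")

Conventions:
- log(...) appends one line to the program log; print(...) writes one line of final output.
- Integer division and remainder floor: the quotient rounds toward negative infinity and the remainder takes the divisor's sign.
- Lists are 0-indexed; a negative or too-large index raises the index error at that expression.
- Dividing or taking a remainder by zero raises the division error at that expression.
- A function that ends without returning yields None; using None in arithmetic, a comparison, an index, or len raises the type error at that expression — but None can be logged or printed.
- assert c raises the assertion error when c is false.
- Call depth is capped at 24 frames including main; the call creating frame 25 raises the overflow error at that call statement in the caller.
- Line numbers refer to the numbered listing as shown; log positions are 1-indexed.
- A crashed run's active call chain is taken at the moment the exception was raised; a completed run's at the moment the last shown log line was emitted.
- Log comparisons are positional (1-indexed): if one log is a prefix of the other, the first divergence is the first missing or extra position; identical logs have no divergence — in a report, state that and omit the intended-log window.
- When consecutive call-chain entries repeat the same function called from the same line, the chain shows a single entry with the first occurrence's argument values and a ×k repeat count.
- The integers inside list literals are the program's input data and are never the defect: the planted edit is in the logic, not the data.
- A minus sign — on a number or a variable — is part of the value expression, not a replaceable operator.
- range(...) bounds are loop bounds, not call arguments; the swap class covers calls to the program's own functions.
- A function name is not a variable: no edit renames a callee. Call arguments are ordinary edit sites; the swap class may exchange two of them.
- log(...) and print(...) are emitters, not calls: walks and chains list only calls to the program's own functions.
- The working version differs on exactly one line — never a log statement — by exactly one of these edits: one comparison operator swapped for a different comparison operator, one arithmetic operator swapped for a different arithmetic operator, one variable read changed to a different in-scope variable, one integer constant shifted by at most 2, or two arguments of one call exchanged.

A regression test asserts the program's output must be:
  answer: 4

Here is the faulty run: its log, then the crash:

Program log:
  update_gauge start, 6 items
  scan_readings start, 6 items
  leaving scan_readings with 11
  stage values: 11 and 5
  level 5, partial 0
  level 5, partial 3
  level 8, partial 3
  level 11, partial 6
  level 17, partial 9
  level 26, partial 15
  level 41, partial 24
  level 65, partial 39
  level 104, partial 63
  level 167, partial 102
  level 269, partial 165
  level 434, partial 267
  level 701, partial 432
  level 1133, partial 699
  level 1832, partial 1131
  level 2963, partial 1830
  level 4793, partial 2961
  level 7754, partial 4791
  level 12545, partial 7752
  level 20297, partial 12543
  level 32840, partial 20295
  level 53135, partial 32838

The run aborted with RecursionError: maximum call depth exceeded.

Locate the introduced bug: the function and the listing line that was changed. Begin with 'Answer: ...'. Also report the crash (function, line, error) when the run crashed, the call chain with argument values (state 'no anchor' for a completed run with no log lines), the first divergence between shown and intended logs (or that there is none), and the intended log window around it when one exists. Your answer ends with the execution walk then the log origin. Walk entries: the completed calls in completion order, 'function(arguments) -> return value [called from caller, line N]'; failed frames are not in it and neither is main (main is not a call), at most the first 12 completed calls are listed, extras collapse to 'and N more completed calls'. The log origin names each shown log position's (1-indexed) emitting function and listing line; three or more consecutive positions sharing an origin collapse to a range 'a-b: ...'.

Answer: the defect is in settle_round at line 5.
Key observation: At log position 6 the runs split — shown 'level 5, partial 3', but the working version logs 'level 3, partial 5'.
Crash: settle_round, line 5, RecursionError.
Call chain: main -> update_gauge([11, 4, 6, 10, 4, 8]) (called at line 26) -> settle_round(5, 0) (called at line 21) -> settle_round(5, 3) (called at line 5) ×21.
First divergence: position 6 — the shown line 'level 5, partial 3' should read 'level 3, partial 5'.
Intended log window:
  4: stage values: 11 and 5
  5: level 5, partial 0
  6: level 3, partial 5
  7: level 1, partial 8
Execution walk:
  scan_readings([11, 4, 6, 10, 4, 8]) -> 11  [called from update_gauge, line 18]
Log origin:
  1: from update_gauge, line 17
  2: from scan_readings, line 8
  3: from scan_readings, line 13
  4: from update_gauge, line 20
  5-26: from settle_round, line 4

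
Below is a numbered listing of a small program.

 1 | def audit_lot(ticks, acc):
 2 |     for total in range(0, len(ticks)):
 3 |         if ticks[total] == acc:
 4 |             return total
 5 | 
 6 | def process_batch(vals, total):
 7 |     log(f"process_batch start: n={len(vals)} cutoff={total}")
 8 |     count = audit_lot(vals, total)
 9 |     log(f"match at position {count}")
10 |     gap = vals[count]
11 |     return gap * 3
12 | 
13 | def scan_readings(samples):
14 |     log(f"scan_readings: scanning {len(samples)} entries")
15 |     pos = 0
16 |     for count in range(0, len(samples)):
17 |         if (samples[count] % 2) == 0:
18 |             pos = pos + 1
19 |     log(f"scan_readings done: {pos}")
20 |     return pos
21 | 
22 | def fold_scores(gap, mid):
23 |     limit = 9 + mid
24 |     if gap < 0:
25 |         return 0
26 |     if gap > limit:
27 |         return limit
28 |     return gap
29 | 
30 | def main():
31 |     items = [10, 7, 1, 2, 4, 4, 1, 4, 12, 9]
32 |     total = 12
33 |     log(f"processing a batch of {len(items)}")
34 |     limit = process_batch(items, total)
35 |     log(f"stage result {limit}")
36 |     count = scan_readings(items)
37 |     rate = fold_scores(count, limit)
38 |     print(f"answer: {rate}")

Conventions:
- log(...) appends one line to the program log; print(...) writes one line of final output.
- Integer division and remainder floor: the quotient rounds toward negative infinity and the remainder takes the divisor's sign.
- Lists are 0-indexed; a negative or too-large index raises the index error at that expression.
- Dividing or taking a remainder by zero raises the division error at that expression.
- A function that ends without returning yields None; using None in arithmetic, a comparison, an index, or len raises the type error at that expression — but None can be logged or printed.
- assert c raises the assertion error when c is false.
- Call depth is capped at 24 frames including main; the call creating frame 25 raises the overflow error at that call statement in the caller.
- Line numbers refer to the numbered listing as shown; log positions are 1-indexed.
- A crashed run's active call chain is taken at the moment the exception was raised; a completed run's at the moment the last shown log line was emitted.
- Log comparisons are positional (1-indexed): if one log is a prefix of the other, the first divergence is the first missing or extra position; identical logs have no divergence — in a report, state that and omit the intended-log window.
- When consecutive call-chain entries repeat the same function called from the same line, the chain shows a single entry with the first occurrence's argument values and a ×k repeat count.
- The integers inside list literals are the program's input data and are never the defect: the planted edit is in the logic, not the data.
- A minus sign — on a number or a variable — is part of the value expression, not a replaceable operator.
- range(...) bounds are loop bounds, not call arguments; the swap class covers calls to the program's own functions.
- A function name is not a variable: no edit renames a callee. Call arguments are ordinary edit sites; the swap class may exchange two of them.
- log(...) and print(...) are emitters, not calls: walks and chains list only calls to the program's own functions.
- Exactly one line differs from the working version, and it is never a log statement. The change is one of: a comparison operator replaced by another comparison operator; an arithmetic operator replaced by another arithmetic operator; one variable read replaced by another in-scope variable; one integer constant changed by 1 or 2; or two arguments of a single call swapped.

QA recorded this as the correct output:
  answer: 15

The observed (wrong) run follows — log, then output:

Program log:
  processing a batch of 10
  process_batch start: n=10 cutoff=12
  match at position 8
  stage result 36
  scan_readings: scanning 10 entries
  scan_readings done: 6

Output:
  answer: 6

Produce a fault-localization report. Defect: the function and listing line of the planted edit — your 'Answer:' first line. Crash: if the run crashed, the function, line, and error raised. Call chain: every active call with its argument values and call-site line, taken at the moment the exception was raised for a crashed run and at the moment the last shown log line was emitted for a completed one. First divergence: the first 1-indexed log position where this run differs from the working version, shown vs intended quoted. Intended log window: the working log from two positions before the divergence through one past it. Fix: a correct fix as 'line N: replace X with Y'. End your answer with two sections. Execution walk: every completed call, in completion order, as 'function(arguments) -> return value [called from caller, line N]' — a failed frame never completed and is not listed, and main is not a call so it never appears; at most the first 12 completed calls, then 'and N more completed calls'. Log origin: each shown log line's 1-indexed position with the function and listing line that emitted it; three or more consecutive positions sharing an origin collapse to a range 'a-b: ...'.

Answer: the defect is in main at line 37.
Core observation: The two runs log identically and part ways only at the printed values.
Call chain: main -> scan_readings([10, 7, 1, 2, 4, 4, 1, 4, 12, 9]) (called at line 36).
First divergence: none — the logs agree in full.
Execution walk:
  audit_lot([10, 7, 1, 2, 4, 4, 1, 4, 12, 9], 12) -> 8  [called from process_batch, line 8]
  process_batch([10, 7, 1, 2, 4, 4, 1, 4, 12, 9], 12) -> 36  [called from main, line 34]
  scan_readings([10, 7, 1, 2, 4, 4, 1, 4, 12, 9]) -> 6  [called from main, line 36]
  fold_scores(6, 36) -> 6  [called from main, line 37]
Log origin:
  1: emitted by main (line 33)
  2: emitted by process_batch (line 7)
  3: emitted by process_batch (line 9)
  4: emitted by main (line 35)
  5: emitted by scan_readings (line 14)
  6: emitted by scan_readings (line 19)
A correct fix: line 37: replace `fold_scores(count, limit)` with `fold_scores(limit, count)`.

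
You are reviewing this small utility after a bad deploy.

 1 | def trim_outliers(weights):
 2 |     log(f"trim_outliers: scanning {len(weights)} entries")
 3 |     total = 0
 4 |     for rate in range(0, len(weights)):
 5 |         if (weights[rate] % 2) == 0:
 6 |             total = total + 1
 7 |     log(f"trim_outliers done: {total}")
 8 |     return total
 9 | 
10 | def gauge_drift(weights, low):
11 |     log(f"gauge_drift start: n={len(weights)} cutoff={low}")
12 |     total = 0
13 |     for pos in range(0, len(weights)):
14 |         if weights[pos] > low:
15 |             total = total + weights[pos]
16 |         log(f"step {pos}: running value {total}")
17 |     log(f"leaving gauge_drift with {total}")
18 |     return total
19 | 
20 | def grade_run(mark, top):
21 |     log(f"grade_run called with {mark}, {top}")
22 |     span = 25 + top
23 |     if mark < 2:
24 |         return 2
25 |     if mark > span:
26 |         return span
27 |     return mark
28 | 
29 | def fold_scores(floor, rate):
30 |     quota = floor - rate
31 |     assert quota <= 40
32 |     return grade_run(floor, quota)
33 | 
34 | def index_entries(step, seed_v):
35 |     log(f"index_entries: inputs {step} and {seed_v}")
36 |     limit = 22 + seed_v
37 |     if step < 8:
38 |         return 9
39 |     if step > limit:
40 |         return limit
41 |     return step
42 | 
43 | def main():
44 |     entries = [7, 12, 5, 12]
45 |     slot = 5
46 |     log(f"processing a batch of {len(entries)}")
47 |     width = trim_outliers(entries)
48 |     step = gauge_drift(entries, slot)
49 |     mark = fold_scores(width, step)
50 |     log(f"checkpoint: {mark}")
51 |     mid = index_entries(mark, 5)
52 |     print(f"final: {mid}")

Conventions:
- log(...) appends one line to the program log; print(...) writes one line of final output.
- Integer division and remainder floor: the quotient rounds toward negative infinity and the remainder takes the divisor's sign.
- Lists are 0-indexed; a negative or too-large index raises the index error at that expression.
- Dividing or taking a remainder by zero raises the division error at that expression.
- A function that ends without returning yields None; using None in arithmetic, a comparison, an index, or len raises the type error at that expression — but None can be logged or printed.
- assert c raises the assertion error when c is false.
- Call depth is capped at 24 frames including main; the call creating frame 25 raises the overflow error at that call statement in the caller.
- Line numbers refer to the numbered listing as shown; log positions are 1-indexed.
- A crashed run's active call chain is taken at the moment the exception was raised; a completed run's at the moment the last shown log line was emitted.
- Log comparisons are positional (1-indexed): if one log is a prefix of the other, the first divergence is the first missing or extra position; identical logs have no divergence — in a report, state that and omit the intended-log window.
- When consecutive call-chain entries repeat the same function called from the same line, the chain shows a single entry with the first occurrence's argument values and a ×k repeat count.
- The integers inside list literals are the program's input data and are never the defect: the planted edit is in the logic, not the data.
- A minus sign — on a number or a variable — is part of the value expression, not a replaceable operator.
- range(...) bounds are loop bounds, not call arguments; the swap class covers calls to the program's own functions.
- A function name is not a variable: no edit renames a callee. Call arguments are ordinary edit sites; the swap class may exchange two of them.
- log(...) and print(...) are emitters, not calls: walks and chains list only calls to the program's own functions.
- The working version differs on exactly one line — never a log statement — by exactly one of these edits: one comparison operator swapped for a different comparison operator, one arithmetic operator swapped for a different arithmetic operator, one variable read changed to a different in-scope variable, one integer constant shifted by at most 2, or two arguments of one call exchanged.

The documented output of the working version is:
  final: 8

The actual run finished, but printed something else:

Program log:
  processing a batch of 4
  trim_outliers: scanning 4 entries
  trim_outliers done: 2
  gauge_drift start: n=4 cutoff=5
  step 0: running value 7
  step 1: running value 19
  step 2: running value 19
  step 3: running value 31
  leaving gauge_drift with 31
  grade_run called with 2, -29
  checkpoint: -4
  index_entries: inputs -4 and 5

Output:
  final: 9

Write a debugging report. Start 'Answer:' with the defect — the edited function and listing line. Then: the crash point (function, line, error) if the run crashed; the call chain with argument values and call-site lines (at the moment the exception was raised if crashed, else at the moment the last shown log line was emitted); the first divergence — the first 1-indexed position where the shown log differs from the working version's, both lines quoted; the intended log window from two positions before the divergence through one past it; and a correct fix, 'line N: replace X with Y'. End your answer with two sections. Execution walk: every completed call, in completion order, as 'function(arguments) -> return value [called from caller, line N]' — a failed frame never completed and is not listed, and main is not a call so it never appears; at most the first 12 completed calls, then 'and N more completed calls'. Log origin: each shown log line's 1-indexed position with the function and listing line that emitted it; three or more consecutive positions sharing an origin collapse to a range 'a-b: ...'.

Answer: the defect is in index_entries at line 38.
Key fact: Log streams are identical — the defect surfaces only in the printed output.
Call chain: main -> index_entries(-4, 5) (called at line 51).
First divergence: none (the log streams are identical).
Execution walk:
  trim_outliers([7, 12, 5, 12]) -> 2  [called from main, line 47]
  gauge_drift([7, 12, 5, 12], 5) -> 31  [called from main, line 48]
  grade_run(2, -29) -> -4  [called from fold_scores, line 32]
  fold_scores(2, 31) -> -4  [called from main, line 49]
  index_entries(-4, 5) -> 9  [called from main, line 51]
Origin of each log line:
  1: logged in main at line 46
  2: logged in trim_outliers at line 2
  3: logged in trim_outliers at line 7
  4: logged in gauge_drift at line 11
  5-8: logged in gauge_drift at line 16
  9: logged in gauge_drift at line 17
  10: logged in grade_run at line 21
  11: logged in main at line 50
  12: logged in index_entries at line 35
A correct fix: line 38: replace `9` with `8`.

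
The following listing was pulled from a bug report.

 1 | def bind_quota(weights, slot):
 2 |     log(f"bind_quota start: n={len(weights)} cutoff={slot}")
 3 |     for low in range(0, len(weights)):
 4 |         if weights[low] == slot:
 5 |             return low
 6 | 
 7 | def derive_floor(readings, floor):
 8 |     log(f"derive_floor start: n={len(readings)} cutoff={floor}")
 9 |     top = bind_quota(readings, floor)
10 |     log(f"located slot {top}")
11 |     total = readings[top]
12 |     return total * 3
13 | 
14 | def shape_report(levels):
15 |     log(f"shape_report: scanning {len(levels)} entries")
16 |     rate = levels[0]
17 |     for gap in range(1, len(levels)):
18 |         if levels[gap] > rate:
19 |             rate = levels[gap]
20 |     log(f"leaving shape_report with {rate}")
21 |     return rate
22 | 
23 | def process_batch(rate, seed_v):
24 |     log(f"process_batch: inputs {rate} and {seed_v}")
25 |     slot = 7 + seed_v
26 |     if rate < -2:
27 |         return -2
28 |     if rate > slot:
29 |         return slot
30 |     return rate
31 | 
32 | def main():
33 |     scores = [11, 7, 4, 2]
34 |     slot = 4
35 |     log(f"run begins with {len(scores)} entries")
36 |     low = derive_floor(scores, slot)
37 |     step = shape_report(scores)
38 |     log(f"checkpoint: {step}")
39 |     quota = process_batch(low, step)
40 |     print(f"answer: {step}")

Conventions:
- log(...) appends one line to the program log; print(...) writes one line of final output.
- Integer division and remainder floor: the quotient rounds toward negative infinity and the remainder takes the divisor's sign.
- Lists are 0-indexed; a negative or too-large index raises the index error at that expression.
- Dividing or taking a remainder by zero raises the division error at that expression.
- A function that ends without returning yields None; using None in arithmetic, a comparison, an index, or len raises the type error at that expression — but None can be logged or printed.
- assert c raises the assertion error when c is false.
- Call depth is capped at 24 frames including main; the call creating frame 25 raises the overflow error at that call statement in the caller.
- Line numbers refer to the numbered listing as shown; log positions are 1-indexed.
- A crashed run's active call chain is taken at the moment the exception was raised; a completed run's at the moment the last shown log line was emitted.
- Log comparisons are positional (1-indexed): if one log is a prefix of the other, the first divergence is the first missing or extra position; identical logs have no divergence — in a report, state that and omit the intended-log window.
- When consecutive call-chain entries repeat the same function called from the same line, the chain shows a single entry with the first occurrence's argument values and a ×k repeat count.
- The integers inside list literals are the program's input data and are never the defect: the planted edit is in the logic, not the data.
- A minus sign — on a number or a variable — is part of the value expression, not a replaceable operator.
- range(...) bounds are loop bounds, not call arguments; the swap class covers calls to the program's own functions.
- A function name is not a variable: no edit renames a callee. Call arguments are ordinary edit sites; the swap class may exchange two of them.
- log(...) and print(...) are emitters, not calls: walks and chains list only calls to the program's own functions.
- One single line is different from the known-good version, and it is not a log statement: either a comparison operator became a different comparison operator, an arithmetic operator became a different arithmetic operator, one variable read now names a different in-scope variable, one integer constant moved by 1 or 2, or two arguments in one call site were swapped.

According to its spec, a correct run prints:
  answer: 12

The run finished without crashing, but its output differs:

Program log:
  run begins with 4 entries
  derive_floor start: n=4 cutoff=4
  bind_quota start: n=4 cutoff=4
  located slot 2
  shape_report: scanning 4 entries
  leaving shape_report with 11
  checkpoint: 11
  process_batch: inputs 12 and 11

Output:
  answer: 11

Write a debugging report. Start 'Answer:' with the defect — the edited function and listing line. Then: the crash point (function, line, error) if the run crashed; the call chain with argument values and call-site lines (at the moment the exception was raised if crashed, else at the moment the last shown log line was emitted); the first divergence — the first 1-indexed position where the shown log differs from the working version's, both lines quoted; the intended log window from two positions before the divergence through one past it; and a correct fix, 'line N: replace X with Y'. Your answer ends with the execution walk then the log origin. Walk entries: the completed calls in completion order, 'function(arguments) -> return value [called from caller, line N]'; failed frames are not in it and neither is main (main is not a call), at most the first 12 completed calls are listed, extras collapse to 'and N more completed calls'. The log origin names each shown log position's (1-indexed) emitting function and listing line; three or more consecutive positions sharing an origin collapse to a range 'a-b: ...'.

Answer: the defect is in main at line 40.
Key observation: The two runs log identically and part ways only at the printed values.
Call chain: main -> process_batch(12, 11) (called at line 39).
First divergence: none (the log streams are identical).
Execution walk:
  bind_quota([11, 7, 4, 2], 4) -> 2  [called from derive_floor, line 9]
  derive_floor([11, 7, 4, 2], 4) -> 12  [called from main, line 36]
  shape_report([11, 7, 4, 2]) -> 11  [called from main, line 37]
  process_batch(12, 11) -> 12  [called from main, line 39]
Origin of each log line:
  1: logged in main at line 35
  2: logged in derive_floor at line 8
  3: logged in bind_quota at line 2
  4: logged in derive_floor at line 10
  5: logged in shape_report at line 15
  6: logged in shape_report at line 20
  7: logged in main at line 38
  8: logged in process_batch at line 24
A correct fix: line 40: replace `step` with `quota`.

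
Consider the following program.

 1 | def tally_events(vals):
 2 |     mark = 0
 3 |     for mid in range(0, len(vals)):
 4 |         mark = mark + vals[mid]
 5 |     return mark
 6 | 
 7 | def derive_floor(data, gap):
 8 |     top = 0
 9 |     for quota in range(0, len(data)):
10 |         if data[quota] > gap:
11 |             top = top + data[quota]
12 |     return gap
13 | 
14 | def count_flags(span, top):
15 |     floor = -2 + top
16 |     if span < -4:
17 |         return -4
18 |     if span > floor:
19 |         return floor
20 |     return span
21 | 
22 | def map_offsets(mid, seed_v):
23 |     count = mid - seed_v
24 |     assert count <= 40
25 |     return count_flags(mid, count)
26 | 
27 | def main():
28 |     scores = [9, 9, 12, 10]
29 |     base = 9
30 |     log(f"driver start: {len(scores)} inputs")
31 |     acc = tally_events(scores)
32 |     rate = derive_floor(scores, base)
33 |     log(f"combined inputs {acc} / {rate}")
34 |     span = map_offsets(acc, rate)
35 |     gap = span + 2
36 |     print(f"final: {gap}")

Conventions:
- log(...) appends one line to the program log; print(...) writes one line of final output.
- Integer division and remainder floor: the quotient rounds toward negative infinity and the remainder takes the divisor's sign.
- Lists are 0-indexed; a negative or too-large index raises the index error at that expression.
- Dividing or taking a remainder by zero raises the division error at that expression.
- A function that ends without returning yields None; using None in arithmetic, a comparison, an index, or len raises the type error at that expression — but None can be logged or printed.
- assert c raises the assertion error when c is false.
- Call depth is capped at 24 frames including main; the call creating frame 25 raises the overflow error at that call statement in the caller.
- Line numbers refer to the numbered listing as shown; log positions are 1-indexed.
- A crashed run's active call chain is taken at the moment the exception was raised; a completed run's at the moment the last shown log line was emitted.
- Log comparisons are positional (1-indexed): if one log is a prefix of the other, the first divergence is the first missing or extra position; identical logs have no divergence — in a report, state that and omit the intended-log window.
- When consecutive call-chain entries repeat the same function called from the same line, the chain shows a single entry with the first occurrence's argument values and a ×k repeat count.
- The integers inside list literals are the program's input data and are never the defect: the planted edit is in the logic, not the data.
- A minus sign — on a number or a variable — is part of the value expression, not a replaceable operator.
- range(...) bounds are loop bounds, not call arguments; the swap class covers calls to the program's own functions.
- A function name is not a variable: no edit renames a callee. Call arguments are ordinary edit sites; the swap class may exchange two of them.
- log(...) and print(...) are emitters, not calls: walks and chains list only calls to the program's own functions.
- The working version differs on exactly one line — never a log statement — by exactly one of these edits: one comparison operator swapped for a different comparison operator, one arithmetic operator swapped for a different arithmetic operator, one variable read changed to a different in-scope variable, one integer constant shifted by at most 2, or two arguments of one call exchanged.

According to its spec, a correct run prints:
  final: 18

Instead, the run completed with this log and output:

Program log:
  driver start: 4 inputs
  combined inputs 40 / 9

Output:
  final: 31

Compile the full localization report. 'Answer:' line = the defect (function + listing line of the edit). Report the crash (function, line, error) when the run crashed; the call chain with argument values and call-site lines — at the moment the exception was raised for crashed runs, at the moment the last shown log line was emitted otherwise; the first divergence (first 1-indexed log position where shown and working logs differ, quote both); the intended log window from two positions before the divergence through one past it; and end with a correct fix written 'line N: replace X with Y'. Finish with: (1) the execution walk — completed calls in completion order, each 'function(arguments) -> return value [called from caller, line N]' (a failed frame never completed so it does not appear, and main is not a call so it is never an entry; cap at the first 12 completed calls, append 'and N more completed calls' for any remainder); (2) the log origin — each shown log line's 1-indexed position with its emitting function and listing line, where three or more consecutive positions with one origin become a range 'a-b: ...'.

Answer: the defect is in derive_floor at line 12.
Key observation: Position 2 is the first bad log line: 'combined inputs 40 / 9' should read 'combined inputs 40 / 22'.
Call chain: main.
First divergence: position 2 — the shown line 'combined inputs 40 / 9' should read 'combined inputs 40 / 22'.
Intended log window:
  1: driver start: 4 inputs
  2: combined inputs 40 / 22
Execution walk:
  tally_events([9, 9, 12, 10]) -> 40  [called from main, line 31]
  derive_floor([9, 9, 12, 10], 9) -> 9  [called from main, line 32]
  count_flags(40, 31) -> 29  [called from map_offsets, line 25]
  map_offsets(40, 9) -> 29  [called from main, line 34]
Log origin:
  1: from main, line 30
  2: from main, line 33
A correct fix: line 12: replace `gap` with `top`.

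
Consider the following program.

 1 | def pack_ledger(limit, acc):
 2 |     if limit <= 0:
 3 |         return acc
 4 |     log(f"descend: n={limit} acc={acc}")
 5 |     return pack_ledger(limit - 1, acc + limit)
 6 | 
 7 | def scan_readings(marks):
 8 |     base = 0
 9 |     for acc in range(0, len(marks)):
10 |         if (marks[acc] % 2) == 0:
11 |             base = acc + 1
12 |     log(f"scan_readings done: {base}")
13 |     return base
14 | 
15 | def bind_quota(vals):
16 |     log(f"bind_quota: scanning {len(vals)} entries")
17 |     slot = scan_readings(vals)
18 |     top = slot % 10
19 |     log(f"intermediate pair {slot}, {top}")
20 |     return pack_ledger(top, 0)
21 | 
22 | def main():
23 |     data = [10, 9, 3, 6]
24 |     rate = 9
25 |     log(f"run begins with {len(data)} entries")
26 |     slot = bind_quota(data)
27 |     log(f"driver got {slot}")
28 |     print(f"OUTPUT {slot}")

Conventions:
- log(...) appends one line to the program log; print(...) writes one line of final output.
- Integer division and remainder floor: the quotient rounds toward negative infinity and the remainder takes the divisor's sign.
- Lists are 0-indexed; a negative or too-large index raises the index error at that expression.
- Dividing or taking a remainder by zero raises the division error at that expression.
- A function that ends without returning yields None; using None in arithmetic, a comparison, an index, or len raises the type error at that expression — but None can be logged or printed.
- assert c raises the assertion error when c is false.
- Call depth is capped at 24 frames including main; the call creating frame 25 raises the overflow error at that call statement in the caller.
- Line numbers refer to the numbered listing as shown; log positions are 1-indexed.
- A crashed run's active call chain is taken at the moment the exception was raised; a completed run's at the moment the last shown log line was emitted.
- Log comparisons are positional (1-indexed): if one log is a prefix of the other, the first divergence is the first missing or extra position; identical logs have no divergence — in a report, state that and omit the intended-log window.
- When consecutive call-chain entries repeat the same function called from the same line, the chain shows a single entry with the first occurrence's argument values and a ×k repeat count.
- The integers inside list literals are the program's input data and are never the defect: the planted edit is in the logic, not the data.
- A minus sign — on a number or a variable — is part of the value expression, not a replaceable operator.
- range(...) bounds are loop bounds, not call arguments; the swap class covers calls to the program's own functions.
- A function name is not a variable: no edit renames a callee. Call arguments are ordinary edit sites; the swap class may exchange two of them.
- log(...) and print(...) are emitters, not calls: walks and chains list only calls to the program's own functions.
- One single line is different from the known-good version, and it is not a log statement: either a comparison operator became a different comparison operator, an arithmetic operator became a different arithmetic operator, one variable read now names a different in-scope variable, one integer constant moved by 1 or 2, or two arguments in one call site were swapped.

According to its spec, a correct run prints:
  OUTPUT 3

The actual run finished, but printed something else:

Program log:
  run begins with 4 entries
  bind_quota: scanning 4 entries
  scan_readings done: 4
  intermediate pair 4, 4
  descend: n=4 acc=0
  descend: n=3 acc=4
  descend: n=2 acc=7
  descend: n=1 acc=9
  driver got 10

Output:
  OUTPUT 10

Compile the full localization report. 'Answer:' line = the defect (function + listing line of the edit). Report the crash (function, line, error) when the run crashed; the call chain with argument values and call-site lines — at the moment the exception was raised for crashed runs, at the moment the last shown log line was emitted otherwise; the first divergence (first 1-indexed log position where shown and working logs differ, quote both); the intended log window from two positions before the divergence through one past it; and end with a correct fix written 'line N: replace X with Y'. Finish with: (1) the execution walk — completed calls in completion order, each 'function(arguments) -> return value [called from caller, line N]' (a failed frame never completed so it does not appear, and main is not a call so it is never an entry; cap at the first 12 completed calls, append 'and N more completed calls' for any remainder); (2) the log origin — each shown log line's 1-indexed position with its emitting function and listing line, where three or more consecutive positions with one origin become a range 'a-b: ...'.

Answer: the defect is in scan_readings at line 11.
Core observation: Log line 3 is where behavior first shows: 'scan_readings done: 4' appears instead of 'scan_readings done: 2'.
Call chain: main.
First divergence: at position 3 the run shows 'scan_readings done: 4' where the working version logs 'scan_readings done: 2'.
Intended log window:
  1: run begins with 4 entries
  2: bind_quota: scanning 4 entries
  3: scan_readings done: 2
  4: intermediate pair 2, 2
Execution walk:
  scan_readings([10, 9, 3, 6]) -> 4  [called from bind_quota, line 17]
  pack_ledger(0, 10) -> 10  [called from pack_ledger, line 5]
  pack_ledger(1, 9) -> 10  [called from pack_ledger, line 5]
  pack_ledger(2, 7) -> 10  [called from pack_ledger, line 5]
  pack_ledger(3, 4) -> 10  [called from pack_ledger, line 5]
  pack_ledger(4, 0) -> 10  [called from bind_quota, line 20]
  bind_quota([10, 9, 3, 6]) -> 10  [called from main, line 26]
Log line origins:
  1: from main, line 25
  2: from bind_quota, line 16
  3: from scan_readings, line 12
  4: from bind_quota, line 19
  5-8: from pack_ledger, line 4
  9: from main, line 27
A correct fix: line 11: replace `acc` with `base`.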